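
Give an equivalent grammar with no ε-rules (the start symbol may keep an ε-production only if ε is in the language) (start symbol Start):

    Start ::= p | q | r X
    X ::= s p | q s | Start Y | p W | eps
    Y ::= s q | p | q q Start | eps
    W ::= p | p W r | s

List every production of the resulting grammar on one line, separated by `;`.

Nullable nonterminals: {X, Y}.
ε ∉ L(G), so no ε-production is kept.
Add the nullable-subset variants: Start → r X gives r X | r. X → Start Y gives Start Y | Start.

Start ::= p | q | r X | r; X ::= s p | q s | Start Y | Start | p W; Y ::= s q | p | q q Start; W ::= p | p W r | s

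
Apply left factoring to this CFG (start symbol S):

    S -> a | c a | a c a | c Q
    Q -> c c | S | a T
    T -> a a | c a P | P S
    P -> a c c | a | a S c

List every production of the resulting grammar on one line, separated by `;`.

S has alternatives sharing prefix 'a': factor to S → a S' with S' → ε | c a.
S has alternatives sharing prefix 'c': factor to S → c S'' with S'' → a | Q.
P has alternatives sharing prefix 'a': factor to P → a P' with P' → c c | ε | S c.

S -> a S' | c S''; Q -> c c | S | a T; T -> a a | c a P | P S; P -> a P'; S' -> ε | c a; S'' -> a | Q; P' -> c c | ε | S c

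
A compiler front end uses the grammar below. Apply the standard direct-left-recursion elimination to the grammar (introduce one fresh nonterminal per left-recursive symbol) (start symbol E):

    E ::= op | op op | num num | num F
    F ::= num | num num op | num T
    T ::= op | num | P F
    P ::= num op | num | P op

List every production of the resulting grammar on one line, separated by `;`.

Directly left-recursive nonterminal: P.
For P: α = {op}, β = {num op, num}. Rewrite as P → β P' and P' → α P' | ε.

E ::= op | op op | num num | num F; F ::= num | num num op | num T; T ::= op | num | P F; P ::= num op P' | num P'; P' ::= op P' | eps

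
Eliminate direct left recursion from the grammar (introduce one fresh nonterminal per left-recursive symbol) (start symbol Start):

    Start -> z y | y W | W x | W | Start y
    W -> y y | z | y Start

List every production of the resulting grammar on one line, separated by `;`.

Directly left-recursive nonterminal: Start.
For Start: α = {y}, β = {z y, y W, W x, W}. Rewrite as Start → β Start1 and Start1 → α Start1 | ε.

Start -> z y Start1 | y W Start1 | W x Start1 | W Start1; W -> y y | z | y Start; Start1 -> y Start1 | ε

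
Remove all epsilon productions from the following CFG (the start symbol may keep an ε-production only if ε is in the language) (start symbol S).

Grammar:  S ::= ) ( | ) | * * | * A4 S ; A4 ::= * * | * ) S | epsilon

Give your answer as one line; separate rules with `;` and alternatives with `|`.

S ::= ) ( | ) | * * | * A4 S | * S; A4 ::= * * | * ) S

The nullable symbols are {A4}.
ε ∉ L(G), so no ε-production is kept.
For each production, add variants omitting each subset of nullable occurrences: S → * A4 S gives * A4 S | * S.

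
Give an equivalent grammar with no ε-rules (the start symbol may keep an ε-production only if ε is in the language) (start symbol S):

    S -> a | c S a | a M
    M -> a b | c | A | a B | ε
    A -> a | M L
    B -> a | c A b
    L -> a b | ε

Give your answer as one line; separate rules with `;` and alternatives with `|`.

Nullable set = {A, L, M}.
ε ∉ L(G), so no ε-production is kept.
Add the nullable-subset variants: A → M L gives M L | M | L. B → c A b gives c A b | c b.

S -> a | c S a | a M; M -> a b | c | A | a B; A -> a | M L | M | L; B -> a | c A b | c b; L -> a b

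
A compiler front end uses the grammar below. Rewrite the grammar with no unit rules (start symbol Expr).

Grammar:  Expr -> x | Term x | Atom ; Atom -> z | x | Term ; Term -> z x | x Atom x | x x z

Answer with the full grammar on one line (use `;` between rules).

Expr -> z x | x Atom x | x x z | z | x | Term x; Atom -> z x | x Atom x | x x z | z | x; Term -> z x | x Atom x | x x z

Unit pairs: Atom ⇒* {Term}; Expr ⇒* {Atom, Term}.
For each unit pair (A, B), copy every non-unit production of B to A, then drop all unit productions.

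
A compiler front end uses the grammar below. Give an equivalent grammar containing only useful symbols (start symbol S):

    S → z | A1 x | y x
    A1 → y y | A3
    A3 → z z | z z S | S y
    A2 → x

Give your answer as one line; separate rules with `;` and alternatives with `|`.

Generating nonterminals: {A1, A2, A3, S}.
Reachable from S after that: {A1, A3, S}.
Removed useless symbols: {A2} and every production mentioning them.

S → z | A1 x | y x; A1 → y y | A3; A3 → z z | z z S | S y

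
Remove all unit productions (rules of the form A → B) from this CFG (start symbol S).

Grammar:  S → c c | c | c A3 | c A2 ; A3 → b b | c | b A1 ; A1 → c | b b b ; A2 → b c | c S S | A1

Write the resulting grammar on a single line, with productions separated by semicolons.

Unit pairs: A2 ⇒* {A1}.
For each unit pair (A, B), copy every non-unit production of B to A, then drop all unit productions.

S → c c | c | c A3 | c A2; A3 → b b | c | b A1; A1 → c | b b b; A2 → b c | c S S | c | b b b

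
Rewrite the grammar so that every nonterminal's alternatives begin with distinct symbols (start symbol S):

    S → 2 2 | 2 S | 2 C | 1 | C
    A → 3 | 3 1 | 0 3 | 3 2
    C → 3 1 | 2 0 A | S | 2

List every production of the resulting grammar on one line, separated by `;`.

S → 1 | C | 2 S'; A → 0 3 | 3 A'; C → 3 1 | S | 2 C'; S' → 2 | S | C; A' → ε | 1 | 2; C' → 0 A | ε

S has alternatives sharing prefix '2': factor to S → 2 S' with S' → 2 | S | C.
A has alternatives sharing prefix '3': factor to A → 3 A' with A' → ε | 1 | 2.
C has alternatives sharing prefix '2': factor to C → 2 C' with C' → 0 A | ε.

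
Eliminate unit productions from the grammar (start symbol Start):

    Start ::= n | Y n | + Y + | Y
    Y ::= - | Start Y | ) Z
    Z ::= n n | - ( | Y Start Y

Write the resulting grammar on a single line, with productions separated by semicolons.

Start ::= n | Y n | + Y + | - | Start Y | ) Z; Y ::= - | Start Y | ) Z; Z ::= n n | - ( | Y Start Y

Unit pairs: Start ⇒* {Y}.
For every A with A ⇒* B via unit rules, add B's non-unit alternatives to A; then delete every rule of the form X → Y.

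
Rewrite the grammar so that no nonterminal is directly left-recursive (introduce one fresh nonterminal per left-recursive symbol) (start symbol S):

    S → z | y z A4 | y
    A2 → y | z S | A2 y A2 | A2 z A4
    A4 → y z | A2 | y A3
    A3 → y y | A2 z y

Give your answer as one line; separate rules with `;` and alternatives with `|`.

S → z | y z A4 | y; A2 → y A2' | z S A2'; A4 → y z | A2 | y A3; A3 → y y | A2 z y; A2' → y A2 A2' | z A4 A2' | ε

Left recursion appears on A2.
For A2: α = {y A2, z A4}, β = {y, z S}. Rewrite as A2 → β A2' and A2' → α A2' | ε.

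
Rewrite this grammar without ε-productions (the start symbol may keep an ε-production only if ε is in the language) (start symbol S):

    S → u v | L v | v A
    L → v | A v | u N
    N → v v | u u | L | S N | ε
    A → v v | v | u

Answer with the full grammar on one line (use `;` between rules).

The nullable symbols are {N}.
ε ∉ L(G), so no ε-production is kept.
Expand every rule over subsets of its nullable positions: L → u N gives u N | u. N → S N gives S N | S.

S → u v | L v | v A; L → v | A v | u N | u; N → v v | u u | L | S N | S; A → v v | v | u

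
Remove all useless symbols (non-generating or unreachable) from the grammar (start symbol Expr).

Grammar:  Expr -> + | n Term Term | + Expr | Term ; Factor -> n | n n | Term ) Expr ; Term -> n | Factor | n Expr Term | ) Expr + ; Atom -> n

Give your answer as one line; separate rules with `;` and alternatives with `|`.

Expr -> + | n Term Term | + Expr | Term; Factor -> n | n n | Term ) Expr; Term -> n | Factor | n Expr Term | ) Expr +

Generating nonterminals: {Atom, Expr, Factor, Term}.
Reachable from Expr after that: {Expr, Factor, Term}.
Removed useless symbols: {Atom} and every production mentioning them.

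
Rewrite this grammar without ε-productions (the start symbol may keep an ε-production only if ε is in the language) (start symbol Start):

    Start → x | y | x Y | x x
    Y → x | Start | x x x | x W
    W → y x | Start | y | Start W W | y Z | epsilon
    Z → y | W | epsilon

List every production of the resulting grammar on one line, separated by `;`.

Nullable nonterminals: {W, Z}.
ε ∉ L(G), so no ε-production is kept.
Add the nullable-subset variants: W → Start W W gives Start W W | Start W.

Start → x | y | x Y | x x; Y → x | Start | x x x | x W; W → y x | Start | y | Start W W | Start W | y Z; Z → y | W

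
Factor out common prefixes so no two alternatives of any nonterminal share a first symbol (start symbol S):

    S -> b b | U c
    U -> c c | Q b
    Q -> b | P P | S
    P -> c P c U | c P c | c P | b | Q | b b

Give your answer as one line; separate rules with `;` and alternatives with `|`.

P has alternatives sharing prefix 'c P': factor to P → c P P' with P' → c U | c | ε.
P has alternatives sharing prefix 'b': factor to P → b P'' with P'' → ε | b.
P' has alternatives sharing prefix 'c': factor to P' → c P''' with P''' → U | ε.

S -> b b | U c; U -> c c | Q b; Q -> b | P P | S; P -> Q | c P P' | b P''; P' -> ε | c P'''; P'' -> ε | b; P''' -> U | ε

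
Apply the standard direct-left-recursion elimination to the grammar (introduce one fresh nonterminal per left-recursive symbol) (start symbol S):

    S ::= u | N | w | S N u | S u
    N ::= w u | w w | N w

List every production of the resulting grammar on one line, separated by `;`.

S ::= u S' | N S' | w S'; N ::= w u N' | w w N'; S' ::= N u S' | u S' | ε; N' ::= w N' | ε

S, N are directly left-recursive.
For S: α = {N u, u}, β = {u, N, w}. Rewrite as S → β S' and S' → α S' | ε.
For N: α = {w}, β = {w u, w w}. Rewrite as N → β N' and N' → α N' | ε.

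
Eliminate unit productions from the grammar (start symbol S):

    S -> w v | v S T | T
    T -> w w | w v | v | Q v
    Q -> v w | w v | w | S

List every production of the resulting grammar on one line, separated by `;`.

S -> w v | v S T | w w | v | Q v; T -> w w | w v | v | Q v; Q -> w v | v S T | v w | w | w w | v | Q v

Unit pairs: Q ⇒* {S, T}; S ⇒* {T}.
For every A with A ⇒* B via unit rules, add B's non-unit alternatives to A; then delete every rule of the form X → Y.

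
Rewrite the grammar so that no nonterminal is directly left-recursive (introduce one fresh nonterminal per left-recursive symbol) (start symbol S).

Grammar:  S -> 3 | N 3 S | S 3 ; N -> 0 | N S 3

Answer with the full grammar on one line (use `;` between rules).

Left recursion appears on S, N.
For S: α = {3}, β = {3, N 3 S}. Rewrite as S → β S' and S' → α S' | ε.
For N: α = {S 3}, β = {0}. Rewrite as N → β N' and N' → α N' | ε.

S -> 3 S' | N 3 S S'; N -> 0 N'; S' -> 3 S' | ε; N' -> S 3 N' | ε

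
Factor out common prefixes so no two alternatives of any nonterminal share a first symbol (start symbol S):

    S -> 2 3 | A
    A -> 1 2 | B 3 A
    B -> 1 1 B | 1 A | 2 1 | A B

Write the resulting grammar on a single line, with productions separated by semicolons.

B has alternatives sharing prefix '1': factor to B → 1 B' with B' → 1 B | A.

S -> 2 3 | A; A -> 1 2 | B 3 A; B -> 2 1 | A B | 1 B'; B' -> 1 B | A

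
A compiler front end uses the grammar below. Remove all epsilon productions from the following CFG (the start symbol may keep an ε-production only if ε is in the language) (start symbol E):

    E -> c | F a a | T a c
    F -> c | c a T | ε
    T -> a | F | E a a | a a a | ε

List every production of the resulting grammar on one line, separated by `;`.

E -> c | F a a | a a | T a c | a c; F -> c | c a T | c a; T -> a | F | E a a | a a a

The nullable symbols are {F, T}.
ε ∉ L(G), so no ε-production is kept.
Add the nullable-subset variants: E → F a a gives F a a | a a. E → T a c gives T a c | a c. F → c a T gives c a T | c a.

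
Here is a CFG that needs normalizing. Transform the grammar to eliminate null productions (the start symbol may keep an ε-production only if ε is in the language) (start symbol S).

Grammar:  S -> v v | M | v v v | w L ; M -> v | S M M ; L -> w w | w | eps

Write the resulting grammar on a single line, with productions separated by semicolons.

Nullable nonterminals: {L}.
ε ∉ L(G), so no ε-production is kept.
For each production, add variants omitting each subset of nullable occurrences: S → w L gives w L | w.

S -> v v | M | v v v | w L | w; M -> v | S M M; L -> w w | w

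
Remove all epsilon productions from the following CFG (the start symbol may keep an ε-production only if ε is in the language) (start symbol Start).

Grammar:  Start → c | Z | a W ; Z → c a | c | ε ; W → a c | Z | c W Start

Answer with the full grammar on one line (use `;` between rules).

Nullable nonterminals: {Start, W, Z}.
ε ∈ L(G) since Start is nullable, so keep Start → ε.
Add the nullable-subset variants: Start → a W gives a W | a. W → c W Start gives c W Start | c W | c Start | c.

Start → c | Z | a W | a | ε; Z → c a | c; W → a c | Z | c W Start | c W | c Start | c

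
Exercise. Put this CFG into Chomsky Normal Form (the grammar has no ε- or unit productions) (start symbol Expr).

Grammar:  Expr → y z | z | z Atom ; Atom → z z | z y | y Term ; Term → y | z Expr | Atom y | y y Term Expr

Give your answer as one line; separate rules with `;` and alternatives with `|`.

Expr → X1 X2 | z | X2 Atom; Atom → X2 X2 | X2 X1 | X1 Term; Term → y | X2 Expr | Atom X1 | X1 Y1; X1 → y; X2 → z; Y1 → X1 Y2; Y2 → Term Expr

Introduce a nonterminal for each terminal appearing in a rule of length ≥ 2: X1 → y, X2 → z.
Binarize each right-hand side of length ≥ 3 by chaining fresh nonterminals (Y1, Y2, …): affected rules were Term → X1 X1 Term Expr.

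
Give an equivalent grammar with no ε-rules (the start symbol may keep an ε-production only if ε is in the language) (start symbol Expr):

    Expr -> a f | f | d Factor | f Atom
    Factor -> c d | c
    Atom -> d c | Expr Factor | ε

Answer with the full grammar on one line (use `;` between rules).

Expr -> a f | f | d Factor | f Atom; Factor -> c d | c; Atom -> d c | Expr Factor

Nullable nonterminals: {Atom}.
ε ∉ L(G), so no ε-production is kept.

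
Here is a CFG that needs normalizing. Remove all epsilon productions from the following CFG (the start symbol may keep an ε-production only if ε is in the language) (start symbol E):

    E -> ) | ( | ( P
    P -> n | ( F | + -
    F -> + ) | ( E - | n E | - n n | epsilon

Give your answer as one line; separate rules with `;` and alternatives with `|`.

E -> ) | ( | ( P; P -> n | ( F | ( | + -; F -> + ) | ( E - | n E | - n n

Nullable nonterminals: {F}.
ε ∉ L(G), so no ε-production is kept.
Expand every rule over subsets of its nullable positions: P → ( F gives ( F | (.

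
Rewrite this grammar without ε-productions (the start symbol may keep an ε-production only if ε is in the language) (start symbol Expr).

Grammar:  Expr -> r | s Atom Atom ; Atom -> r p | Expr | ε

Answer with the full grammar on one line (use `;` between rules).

Nullable nonterminals: {Atom}.
ε ∉ L(G), so no ε-production is kept.
For each production, add variants omitting each subset of nullable occurrences: Expr → s Atom Atom gives s Atom Atom | s Atom | s.

Expr -> r | s Atom Atom | s Atom | s; Atom -> r p | Expr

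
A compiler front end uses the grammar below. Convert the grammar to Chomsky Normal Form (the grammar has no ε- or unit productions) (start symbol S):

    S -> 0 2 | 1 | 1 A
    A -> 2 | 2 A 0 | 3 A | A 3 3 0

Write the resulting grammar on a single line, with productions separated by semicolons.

S -> X1 X2 | 1 | X3 A; A -> 2 | X2 Y1 | X4 A | A Y2; X1 -> 0; X2 -> 2; X3 -> 1; X4 -> 3; Y1 -> A X1; Y2 -> X4 Y3; Y3 -> X4 X1

Introduce a nonterminal for each terminal appearing in a rule of length ≥ 2: X1 → 0, X2 → 2, X3 → 1, X4 → 3.
Binarize each right-hand side of length ≥ 3 by chaining fresh nonterminals (Y1, Y2, …): affected rules were A → X2 A X1; A → A X4 X4 X1.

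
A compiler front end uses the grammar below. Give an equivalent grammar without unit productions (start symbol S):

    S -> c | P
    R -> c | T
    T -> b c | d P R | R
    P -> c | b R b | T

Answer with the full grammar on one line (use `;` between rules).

S -> c | b R b | b c | d P R; R -> c | b c | d P R; T -> c | b c | d P R; P -> c | b R b | b c | d P R

Unit pairs: P ⇒* {R, T}; R ⇒* {T}; S ⇒* {P, R, T}; T ⇒* {R}.
Replace each nonterminal's rules with the union of the non-unit rules of every nonterminal it unit-derives.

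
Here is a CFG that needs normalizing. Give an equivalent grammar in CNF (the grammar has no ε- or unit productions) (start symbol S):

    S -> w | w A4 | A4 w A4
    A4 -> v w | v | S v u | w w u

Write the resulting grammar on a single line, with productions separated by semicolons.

Introduce a nonterminal for each terminal appearing in a rule of length ≥ 2: X1 → w, X2 → v, X3 → u.
Binarize each right-hand side of length ≥ 3 by chaining fresh nonterminals (Y1, Y2, …): affected rules were S → A4 X1 A4; A4 → S X2 X3; A4 → X1 X1 X3.

S -> w | X1 A4 | A4 Y1; A4 -> X2 X1 | v | S Y2 | X1 Y3; X1 -> w; X2 -> v; X3 -> u; Y1 -> X1 A4; Y2 -> X2 X3; Y3 -> X1 X3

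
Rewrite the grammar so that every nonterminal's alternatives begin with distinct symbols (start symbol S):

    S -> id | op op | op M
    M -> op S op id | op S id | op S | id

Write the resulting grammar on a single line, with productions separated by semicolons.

S has alternatives sharing prefix 'op': factor to S → op S' with S' → op | M.
M has alternatives sharing prefix 'op S': factor to M → op S M' with M' → op id | id | ε.

S -> id | op S'; M -> id | op S M'; S' -> op | M; M' -> op id | id | ε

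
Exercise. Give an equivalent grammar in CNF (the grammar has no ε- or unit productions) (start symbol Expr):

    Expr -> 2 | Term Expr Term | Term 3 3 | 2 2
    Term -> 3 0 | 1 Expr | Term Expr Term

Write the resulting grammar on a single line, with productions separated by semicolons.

Expr -> 2 | Term Y1 | Term Y2 | X2 X2; Term -> X1 X3 | X4 Expr | Term Y3; X1 -> 3; X2 -> 2; X3 -> 0; X4 -> 1; Y1 -> Expr Term; Y2 -> X1 X1; Y3 -> Expr Term

Introduce a nonterminal for each terminal appearing in a rule of length ≥ 2: X1 → 3, X2 → 2, X3 → 0, X4 → 1.
Binarize each right-hand side of length ≥ 3 by chaining fresh nonterminals (Y1, Y2, …): affected rules were Expr → Term Expr Term; Expr → Term X1 X1; Term → Term Expr Term.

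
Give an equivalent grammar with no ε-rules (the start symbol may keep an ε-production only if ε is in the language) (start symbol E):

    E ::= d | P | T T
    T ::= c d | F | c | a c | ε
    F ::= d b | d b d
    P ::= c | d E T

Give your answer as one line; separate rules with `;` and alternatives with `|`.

E ::= d | P | T T | T | ε; T ::= c d | F | c | a c; F ::= d b | d b d; P ::= c | d E T | d E | d T | d

The nullable symbols are {E, T}.
ε ∈ L(G) since E is nullable, so keep E → ε.
Add the nullable-subset variants: E → T T gives T T | T. P → d E T gives d E T | d E | d T | d.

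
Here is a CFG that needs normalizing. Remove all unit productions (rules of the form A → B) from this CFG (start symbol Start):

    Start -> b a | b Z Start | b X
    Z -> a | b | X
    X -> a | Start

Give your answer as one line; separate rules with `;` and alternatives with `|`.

Start -> b a | b Z Start | b X; Z -> a | b | b a | b Z Start | b X; X -> b a | b Z Start | b X | a

Unit pairs: X ⇒* {Start}; Z ⇒* {Start, X}.
For each unit pair (A, B), copy every non-unit production of B to A, then drop all unit productions.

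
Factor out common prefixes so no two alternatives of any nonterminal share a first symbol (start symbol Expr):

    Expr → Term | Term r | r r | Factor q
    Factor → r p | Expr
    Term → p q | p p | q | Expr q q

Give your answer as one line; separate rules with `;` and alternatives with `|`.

Expr has alternatives sharing prefix 'Term': factor to Expr → Term Expr1 with Expr1 → ε | r.
Term has alternatives sharing prefix 'p': factor to Term → p Term1 with Term1 → q | p.

Expr → r r | Factor q | Term Expr1; Factor → r p | Expr; Term → q | Expr q q | p Term1; Expr1 → epsilon | r; Term1 → q | p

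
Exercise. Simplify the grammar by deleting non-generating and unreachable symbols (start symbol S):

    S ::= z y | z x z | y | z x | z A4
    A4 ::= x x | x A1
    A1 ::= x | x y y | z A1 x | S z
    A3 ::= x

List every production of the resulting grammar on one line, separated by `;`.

S ::= z y | z x z | y | z x | z A4; A4 ::= x x | x A1; A1 ::= x | x y y | z A1 x | S z

Generating nonterminals: {A1, A3, A4, S}.
Reachable from S after that: {A1, A4, S}.
Removed useless symbols: {A3} and every production mentioning them.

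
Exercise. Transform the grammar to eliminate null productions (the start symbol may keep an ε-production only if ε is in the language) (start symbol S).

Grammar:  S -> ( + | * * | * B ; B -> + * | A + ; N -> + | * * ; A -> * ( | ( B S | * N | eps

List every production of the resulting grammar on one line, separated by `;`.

S -> ( + | * * | * B; B -> + * | A + | +; N -> + | * *; A -> * ( | ( B S | * N

The nullable symbols are {A}.
ε ∉ L(G), so no ε-production is kept.
Add the nullable-subset variants: B → A + gives A + | +.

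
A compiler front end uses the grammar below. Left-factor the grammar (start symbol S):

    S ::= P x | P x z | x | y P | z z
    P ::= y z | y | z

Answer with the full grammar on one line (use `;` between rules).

S ::= x | y P | z z | P x S'; P ::= z | y P'; S' ::= epsilon | z; P' ::= z | epsilon

S has alternatives sharing prefix 'P x': factor to S → P x S' with S' → ε | z.
P has alternatives sharing prefix 'y': factor to P → y P' with P' → z | ε.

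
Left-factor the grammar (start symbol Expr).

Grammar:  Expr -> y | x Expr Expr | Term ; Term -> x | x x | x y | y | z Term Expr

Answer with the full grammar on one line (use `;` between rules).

Term has alternatives sharing prefix 'x': factor to Term → x Term1 with Term1 → ε | x | y.

Expr -> y | x Expr Expr | Term; Term -> y | z Term Expr | x Term1; Term1 -> ε | x | y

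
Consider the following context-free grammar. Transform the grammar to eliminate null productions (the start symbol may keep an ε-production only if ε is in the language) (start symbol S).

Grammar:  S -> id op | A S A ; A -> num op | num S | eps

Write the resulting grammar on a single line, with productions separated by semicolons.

Nullable nonterminals: {A}.
ε ∉ L(G), so no ε-production is kept.
Expand every rule over subsets of its nullable positions: S → A S A gives A S A | A S | S A.

S -> id op | A S A | A S | S A; A -> num op | num S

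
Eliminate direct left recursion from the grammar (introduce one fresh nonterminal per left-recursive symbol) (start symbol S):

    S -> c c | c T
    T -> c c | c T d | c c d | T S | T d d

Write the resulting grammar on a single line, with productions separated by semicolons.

Left recursion appears on T.
For T: α = {S, d d}, β = {c c, c T d, c c d}. Rewrite as T → β T' and T' → α T' | ε.

S -> c c | c T; T -> c c T' | c T d T' | c c d T'; T' -> S T' | d d T' | ε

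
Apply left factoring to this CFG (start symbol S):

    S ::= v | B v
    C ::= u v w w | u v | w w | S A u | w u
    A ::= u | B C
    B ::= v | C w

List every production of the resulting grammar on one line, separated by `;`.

S ::= v | B v; C ::= S A u | u v C' | w C''; A ::= u | B C; B ::= v | C w; C' ::= w w | epsilon; C'' ::= w | u

C has alternatives sharing prefix 'u v': factor to C → u v C' with C' → w w | ε.
C has alternatives sharing prefix 'w': factor to C → w C'' with C'' → w | u.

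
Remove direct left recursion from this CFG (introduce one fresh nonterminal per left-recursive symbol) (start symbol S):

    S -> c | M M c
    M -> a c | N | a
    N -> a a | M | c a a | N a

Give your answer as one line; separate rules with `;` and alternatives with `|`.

Left recursion appears on N.
For N: α = {a}, β = {a a, M, c a a}. Rewrite as N → β N' and N' → α N' | ε.

S -> c | M M c; M -> a c | N | a; N -> a a N' | M N' | c a a N'; N' -> a N' | ε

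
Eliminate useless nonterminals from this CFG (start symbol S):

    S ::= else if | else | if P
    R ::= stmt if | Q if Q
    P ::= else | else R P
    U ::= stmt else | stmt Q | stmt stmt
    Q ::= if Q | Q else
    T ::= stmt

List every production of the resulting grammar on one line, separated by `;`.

Generating nonterminals: {P, R, S, T, U}.
Reachable from S after that: {P, R, S}.
Removed useless symbols: {Q, T, U} and every production mentioning them.

S ::= else if | else | if P; R ::= stmt if; P ::= else | else R P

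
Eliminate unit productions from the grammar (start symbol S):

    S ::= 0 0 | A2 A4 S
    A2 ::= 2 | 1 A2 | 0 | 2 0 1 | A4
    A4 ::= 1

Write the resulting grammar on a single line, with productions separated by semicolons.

S ::= 0 0 | A2 A4 S; A2 ::= 1 | 2 | 1 A2 | 0 | 2 0 1; A4 ::= 1

Unit pairs: A2 ⇒* {A4}.
For every A with A ⇒* B via unit rules, add B's non-unit alternatives to A; then delete every rule of the form X → Y.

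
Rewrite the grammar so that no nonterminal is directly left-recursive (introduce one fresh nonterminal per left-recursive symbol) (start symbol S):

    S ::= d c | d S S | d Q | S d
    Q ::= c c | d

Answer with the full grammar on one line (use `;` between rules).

S ::= d c S' | d S S S' | d Q S'; Q ::= c c | d; S' ::= d S' | ε

Left recursion appears on S.
For S: α = {d}, β = {d c, d S S, d Q}. Rewrite as S → β S' and S' → α S' | ε.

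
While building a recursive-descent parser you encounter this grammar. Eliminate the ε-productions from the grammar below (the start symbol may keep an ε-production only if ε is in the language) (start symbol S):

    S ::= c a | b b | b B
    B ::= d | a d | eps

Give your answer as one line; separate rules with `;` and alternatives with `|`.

Nullable set = {B}.
ε ∉ L(G), so no ε-production is kept.
For each production, add variants omitting each subset of nullable occurrences: S → b B gives b B | b.

S ::= c a | b b | b B | b; B ::= d | a d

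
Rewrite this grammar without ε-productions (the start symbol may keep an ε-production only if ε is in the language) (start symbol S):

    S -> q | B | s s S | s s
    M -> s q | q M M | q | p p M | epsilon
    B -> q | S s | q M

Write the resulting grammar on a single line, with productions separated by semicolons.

Nullable set = {M}.
ε ∉ L(G), so no ε-production is kept.
Add the nullable-subset variants: M → q M M gives q M M | q M | q. M → p p M gives p p M | p p.

S -> q | B | s s S | s s; M -> s q | q M M | q M | q | p p M | p p; B -> q | S s | q M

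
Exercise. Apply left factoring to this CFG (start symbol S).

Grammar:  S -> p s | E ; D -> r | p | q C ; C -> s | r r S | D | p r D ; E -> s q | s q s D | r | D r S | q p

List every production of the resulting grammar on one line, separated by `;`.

E has alternatives sharing prefix 's q': factor to E → s q E' with E' → ε | s D.

S -> p s | E; D -> r | p | q C; C -> s | r r S | D | p r D; E -> r | D r S | q p | s q E'; E' -> eps | s D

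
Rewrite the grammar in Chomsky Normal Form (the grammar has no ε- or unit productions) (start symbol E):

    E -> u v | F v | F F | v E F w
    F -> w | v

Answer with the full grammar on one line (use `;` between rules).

E -> X1 X2 | F X2 | F F | X2 Y1; F -> w | v; X1 -> u; X2 -> v; X3 -> w; Y1 -> E Y2; Y2 -> F X3

Introduce a nonterminal for each terminal appearing in a rule of length ≥ 2: X1 → u, X2 → v, X3 → w.
Binarize each right-hand side of length ≥ 3 by chaining fresh nonterminals (Y1, Y2, …): affected rules were E → X2 E F X3.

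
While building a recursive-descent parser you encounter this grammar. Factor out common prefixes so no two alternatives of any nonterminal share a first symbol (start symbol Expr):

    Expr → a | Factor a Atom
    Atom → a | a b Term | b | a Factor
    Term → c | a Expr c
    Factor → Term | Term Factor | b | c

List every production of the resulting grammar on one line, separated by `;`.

Expr → a | Factor a Atom; Atom → b | a Atom1; Term → c | a Expr c; Factor → b | c | Term Factor1; Atom1 → eps | b Term | Factor; Factor1 → eps | Factor

Atom has alternatives sharing prefix 'a': factor to Atom → a Atom1 with Atom1 → ε | b Term | Factor.
Factor has alternatives sharing prefix 'Term': factor to Factor → Term Factor1 with Factor1 → ε | Factor.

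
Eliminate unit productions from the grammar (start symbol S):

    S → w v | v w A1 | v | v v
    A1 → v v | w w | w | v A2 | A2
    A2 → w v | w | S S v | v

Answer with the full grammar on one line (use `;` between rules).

S → w v | v w A1 | v | v v; A1 → w v | w | S S v | v | v v | w w | v A2; A2 → w v | w | S S v | v

Unit pairs: A1 ⇒* {A2}.
For each unit pair (A, B), copy every non-unit production of B to A, then drop all unit productions.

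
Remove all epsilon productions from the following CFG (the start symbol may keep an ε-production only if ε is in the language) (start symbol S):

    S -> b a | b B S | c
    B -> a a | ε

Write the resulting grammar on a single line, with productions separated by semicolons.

S -> b a | b B S | b S | c; B -> a a

Nullable set = {B}.
ε ∉ L(G), so no ε-production is kept.
Add the nullable-subset variants: S → b B S gives b B S | b S.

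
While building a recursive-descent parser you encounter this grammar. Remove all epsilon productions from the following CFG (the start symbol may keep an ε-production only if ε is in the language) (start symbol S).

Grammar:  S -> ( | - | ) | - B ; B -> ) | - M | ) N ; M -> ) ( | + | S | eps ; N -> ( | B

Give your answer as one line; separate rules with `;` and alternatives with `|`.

Nullable set = {M}.
ε ∉ L(G), so no ε-production is kept.
For each production, add variants omitting each subset of nullable occurrences: B → - M gives - M | -.

S -> ( | - | ) | - B; B -> ) | - M | - | ) N; M -> ) ( | + | S; N -> ( | B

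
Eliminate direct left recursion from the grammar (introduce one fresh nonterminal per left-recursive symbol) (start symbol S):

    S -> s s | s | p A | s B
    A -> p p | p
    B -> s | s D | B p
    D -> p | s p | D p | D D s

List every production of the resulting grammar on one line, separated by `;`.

S -> s s | s | p A | s B; A -> p p | p; B -> s B' | s D B'; D -> p D' | s p D'; B' -> p B' | ε; D' -> p D' | D s D' | ε

Directly left-recursive nonterminals: B, D.
For B: α = {p}, β = {s, s D}. Rewrite as B → β B' and B' → α B' | ε.
For D: α = {p, D s}, β = {p, s p}. Rewrite as D → β D' and D' → α D' | ε.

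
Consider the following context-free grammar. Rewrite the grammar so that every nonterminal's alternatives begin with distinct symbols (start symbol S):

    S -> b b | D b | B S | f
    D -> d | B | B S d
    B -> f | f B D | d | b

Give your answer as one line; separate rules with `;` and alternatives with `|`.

S -> b b | D b | B S | f; D -> d | B D'; B -> d | b | f B'; D' -> ε | S d; B' -> ε | B D

D has alternatives sharing prefix 'B': factor to D → B D' with D' → ε | S d.
B has alternatives sharing prefix 'f': factor to B → f B' with B' → ε | B D.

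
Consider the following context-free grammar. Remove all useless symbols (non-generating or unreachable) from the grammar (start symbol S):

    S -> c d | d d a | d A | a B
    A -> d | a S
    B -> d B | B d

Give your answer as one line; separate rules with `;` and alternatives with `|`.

S -> c d | d d a | d A; A -> d | a S

Generating nonterminals: {A, S}.
Reachable from S after that: {A, S}.
Removed useless symbols: {B} and every production mentioning them.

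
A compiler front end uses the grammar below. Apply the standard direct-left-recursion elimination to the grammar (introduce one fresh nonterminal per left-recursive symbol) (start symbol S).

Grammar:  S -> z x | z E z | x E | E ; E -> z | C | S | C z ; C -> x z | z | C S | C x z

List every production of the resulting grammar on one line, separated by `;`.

S -> z x | z E z | x E | E; E -> z | C | S | C z; C -> x z C' | z C'; C' -> S C' | x z C' | ε

C is directly left-recursive.
For C: α = {S, x z}, β = {x z, z}. Rewrite as C → β C' and C' → α C' | ε.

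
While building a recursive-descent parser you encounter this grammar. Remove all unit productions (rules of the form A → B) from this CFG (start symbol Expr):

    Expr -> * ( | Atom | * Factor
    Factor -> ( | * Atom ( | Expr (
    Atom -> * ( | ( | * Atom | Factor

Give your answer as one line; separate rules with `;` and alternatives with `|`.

Unit pairs: Atom ⇒* {Factor}; Expr ⇒* {Atom, Factor}.
Replace each nonterminal's rules with the union of the non-unit rules of every nonterminal it unit-derives.

Expr -> * ( | ( | * Atom | * Atom ( | Expr ( | * Factor; Factor -> ( | * Atom ( | Expr (; Atom -> * ( | ( | * Atom | * Atom ( | Expr (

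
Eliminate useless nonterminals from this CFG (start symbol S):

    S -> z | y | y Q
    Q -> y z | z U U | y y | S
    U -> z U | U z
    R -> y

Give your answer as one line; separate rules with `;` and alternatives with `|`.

S -> z | y | y Q; Q -> y z | y y | S

Generating nonterminals: {Q, R, S}.
Reachable from S after that: {Q, S}.
Removed useless symbols: {R, U} and every production mentioning them.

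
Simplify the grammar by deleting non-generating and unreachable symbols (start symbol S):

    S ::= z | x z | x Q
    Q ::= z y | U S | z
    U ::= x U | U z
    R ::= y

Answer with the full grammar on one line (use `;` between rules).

Generating nonterminals: {Q, R, S}.
Reachable from S after that: {Q, S}.
Removed useless symbols: {R, U} and every production mentioning them.

S ::= z | x z | x Q; Q ::= z y | z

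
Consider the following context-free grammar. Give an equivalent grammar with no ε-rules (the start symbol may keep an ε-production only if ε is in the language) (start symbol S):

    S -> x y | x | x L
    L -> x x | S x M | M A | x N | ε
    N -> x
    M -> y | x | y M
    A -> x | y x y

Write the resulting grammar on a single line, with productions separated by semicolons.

The nullable symbols are {L}.
ε ∉ L(G), so no ε-production is kept.

S -> x y | x | x L; L -> x x | S x M | M A | x N; N -> x; M -> y | x | y M; A -> x | y x y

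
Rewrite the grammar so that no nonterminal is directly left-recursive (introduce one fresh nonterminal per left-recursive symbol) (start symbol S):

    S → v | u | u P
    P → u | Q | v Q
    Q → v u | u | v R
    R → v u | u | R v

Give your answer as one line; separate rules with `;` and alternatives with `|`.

S → v | u | u P; P → u | Q | v Q; Q → v u | u | v R; R → v u R' | u R'; R' → v R' | eps

Directly left-recursive nonterminal: R.
For R: α = {v}, β = {v u, u}. Rewrite as R → β R' and R' → α R' | ε.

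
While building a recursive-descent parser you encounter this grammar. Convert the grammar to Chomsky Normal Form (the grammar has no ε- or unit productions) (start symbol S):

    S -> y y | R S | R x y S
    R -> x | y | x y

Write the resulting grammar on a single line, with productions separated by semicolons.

Introduce a nonterminal for each terminal appearing in a rule of length ≥ 2: X1 → y, X2 → x.
Binarize each right-hand side of length ≥ 3 by chaining fresh nonterminals (Y1, Y2, …): affected rules were S → R X2 X1 S.

S -> X1 X1 | R S | R Y1; R -> x | y | X2 X1; X1 -> y; X2 -> x; Y1 -> X2 Y2; Y2 -> X1 S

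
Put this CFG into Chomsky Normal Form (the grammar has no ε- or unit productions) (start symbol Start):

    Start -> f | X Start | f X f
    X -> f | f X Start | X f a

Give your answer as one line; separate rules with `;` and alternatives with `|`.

Start -> f | X Start | X1 Y1; X -> f | X1 Y2 | X Y3; X1 -> f; X2 -> a; Y1 -> X X1; Y2 -> X Start; Y3 -> X1 X2

Introduce a nonterminal for each terminal appearing in a rule of length ≥ 2: X1 → f, X2 → a.
Binarize each right-hand side of length ≥ 3 by chaining fresh nonterminals (Y1, Y2, …): affected rules were Start → X1 X X1; X → X1 X Start; X → X X1 X2.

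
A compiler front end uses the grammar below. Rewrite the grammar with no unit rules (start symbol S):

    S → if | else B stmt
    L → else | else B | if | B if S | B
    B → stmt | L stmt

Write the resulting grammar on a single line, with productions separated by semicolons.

S → if | else B stmt; L → else | else B | if | B if S | stmt | L stmt; B → stmt | L stmt

Unit pairs: L ⇒* {B}.
Replace each nonterminal's rules with the union of the non-unit rules of every nonterminal it unit-derives.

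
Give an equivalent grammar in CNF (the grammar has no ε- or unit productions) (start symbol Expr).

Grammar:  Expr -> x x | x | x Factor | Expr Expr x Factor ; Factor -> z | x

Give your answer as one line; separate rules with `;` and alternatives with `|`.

Expr -> X1 X1 | x | X1 Factor | Expr Y1; Factor -> z | x; X1 -> x; Y1 -> Expr Y2; Y2 -> X1 Factor

Introduce a nonterminal for each terminal appearing in a rule of length ≥ 2: X1 → x.
Binarize each right-hand side of length ≥ 3 by chaining fresh nonterminals (Y1, Y2, …): affected rules were Expr → Expr Expr X1 Factor.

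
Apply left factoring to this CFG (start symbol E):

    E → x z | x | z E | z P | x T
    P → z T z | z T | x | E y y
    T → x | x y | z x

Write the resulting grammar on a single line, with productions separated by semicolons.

E has alternatives sharing prefix 'x': factor to E → x E' with E' → z | ε | T.
E has alternatives sharing prefix 'z': factor to E → z E'' with E'' → E | P.
P has alternatives sharing prefix 'z T': factor to P → z T P' with P' → z | ε.
T has alternatives sharing prefix 'x': factor to T → x T' with T' → ε | y.

E → x E' | z E''; P → x | E y y | z T P'; T → z x | x T'; E' → z | ε | T; E'' → E | P; P' → z | ε; T' → ε | y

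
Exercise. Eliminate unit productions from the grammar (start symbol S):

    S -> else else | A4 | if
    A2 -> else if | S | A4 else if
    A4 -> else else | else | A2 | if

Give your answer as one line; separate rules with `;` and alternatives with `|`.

S -> else else | else | if | else if | A4 else if; A2 -> else else | else | if | else if | A4 else if; A4 -> else else | else | if | else if | A4 else if

Unit pairs: A2 ⇒* {A4, S}; A4 ⇒* {A2, S}; S ⇒* {A2, A4}.
Replace each nonterminal's rules with the union of the non-unit rules of every nonterminal it unit-derives.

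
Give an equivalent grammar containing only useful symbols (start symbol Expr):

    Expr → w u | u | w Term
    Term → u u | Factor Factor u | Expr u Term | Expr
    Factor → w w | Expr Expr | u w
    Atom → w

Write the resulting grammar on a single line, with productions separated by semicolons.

Generating nonterminals: {Atom, Expr, Factor, Term}.
Reachable from Expr after that: {Expr, Factor, Term}.
Removed useless symbols: {Atom} and every production mentioning them.

Expr → w u | u | w Term; Term → u u | Factor Factor u | Expr u Term | Expr; Factor → w w | Expr Expr | u w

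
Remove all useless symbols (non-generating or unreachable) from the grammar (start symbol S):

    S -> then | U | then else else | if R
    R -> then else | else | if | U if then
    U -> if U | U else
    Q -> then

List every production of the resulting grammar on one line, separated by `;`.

Generating nonterminals: {Q, R, S}.
Reachable from S after that: {R, S}.
Removed useless symbols: {Q, U} and every production mentioning them.

S -> then | then else else | if R; R -> then else | else | if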